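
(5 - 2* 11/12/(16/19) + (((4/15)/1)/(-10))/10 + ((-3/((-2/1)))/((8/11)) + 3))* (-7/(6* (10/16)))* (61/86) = -13463737/1290000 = -10.44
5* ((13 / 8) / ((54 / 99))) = 715 / 48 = 14.90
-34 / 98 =-17 / 49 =-0.35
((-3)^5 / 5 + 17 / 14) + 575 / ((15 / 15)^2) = 36933 / 70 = 527.61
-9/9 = -1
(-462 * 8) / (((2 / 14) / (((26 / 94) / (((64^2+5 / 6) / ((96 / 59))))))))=-193729536 / 68163113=-2.84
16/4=4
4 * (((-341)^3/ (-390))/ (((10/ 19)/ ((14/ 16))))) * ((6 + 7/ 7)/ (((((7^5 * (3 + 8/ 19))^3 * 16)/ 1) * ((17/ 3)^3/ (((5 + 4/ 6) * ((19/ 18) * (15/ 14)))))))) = 0.00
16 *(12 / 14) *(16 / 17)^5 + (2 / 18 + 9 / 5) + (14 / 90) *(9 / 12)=4349425583 / 357803964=12.16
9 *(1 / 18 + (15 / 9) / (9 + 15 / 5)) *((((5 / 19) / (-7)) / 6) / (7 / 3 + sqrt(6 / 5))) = -175 / 29032 + 15 *sqrt(30) / 29032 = -0.00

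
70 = 70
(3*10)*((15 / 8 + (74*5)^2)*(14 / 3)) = 19166262.50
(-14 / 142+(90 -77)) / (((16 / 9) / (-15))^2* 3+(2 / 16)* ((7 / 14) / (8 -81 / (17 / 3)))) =9526766400 / 23784787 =400.54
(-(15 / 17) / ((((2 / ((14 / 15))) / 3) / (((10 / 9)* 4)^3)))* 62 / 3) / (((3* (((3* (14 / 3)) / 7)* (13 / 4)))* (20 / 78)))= -5555200 / 12393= -448.25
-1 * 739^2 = -546121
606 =606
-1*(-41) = 41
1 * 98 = 98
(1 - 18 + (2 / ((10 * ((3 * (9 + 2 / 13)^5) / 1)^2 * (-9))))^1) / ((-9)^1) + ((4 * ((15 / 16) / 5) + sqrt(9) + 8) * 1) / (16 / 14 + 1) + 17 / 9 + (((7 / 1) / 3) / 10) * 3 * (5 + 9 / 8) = 449968287018080901244113739 / 33211395863968904230234320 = 13.55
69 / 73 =0.95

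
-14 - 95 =-109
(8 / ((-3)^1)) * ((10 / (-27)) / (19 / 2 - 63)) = -160 / 8667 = -0.02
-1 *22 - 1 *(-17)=-5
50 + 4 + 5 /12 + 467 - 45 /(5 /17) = 4421 /12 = 368.42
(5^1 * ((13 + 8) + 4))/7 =125/7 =17.86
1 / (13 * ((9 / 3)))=1 / 39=0.03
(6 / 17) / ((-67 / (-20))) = 120 / 1139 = 0.11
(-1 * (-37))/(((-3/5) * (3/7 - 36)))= 1295/747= 1.73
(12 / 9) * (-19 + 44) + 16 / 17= 1748 / 51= 34.27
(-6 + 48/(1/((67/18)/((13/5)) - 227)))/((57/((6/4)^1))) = -211249/741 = -285.09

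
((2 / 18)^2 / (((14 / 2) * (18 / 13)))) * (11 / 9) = 0.00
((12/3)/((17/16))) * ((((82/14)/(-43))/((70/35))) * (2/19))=-2624/97223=-0.03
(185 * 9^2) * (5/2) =74925/2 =37462.50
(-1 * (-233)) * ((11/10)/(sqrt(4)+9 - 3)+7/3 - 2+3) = 194089/240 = 808.70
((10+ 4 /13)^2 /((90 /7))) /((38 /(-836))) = -1382612 /7605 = -181.80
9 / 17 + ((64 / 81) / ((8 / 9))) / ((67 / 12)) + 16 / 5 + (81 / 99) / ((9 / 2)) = 4.07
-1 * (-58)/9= 58/9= 6.44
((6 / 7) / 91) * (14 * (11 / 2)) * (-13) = -66 / 7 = -9.43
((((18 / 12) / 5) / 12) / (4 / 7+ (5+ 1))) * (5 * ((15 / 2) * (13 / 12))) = 455 / 2944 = 0.15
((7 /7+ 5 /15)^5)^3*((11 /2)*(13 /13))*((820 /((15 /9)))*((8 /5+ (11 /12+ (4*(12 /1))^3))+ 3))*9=1606730515598016512 /7971615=201556461971.38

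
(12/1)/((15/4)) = 16/5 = 3.20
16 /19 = 0.84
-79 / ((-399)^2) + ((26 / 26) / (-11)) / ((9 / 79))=-466100 / 583737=-0.80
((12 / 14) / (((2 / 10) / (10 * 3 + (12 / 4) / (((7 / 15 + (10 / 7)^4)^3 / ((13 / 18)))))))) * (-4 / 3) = -5573649284778224100 / 32489337464919601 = -171.55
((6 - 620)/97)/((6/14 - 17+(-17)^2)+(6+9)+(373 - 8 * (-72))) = -4298/839535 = -0.01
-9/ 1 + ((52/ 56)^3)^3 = -175344921683/ 20661046784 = -8.49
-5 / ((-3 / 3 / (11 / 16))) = 55 / 16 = 3.44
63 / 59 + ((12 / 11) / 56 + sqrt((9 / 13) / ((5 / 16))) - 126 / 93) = 1.22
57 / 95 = 3 / 5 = 0.60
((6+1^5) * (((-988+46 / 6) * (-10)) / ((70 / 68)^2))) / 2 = 3399796 / 105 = 32379.01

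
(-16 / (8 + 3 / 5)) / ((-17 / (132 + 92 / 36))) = 96880 / 6579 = 14.73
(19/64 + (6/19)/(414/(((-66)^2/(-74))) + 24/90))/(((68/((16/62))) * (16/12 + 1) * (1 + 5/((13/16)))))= 408187/7175640928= 0.00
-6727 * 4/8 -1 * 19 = -6765/2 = -3382.50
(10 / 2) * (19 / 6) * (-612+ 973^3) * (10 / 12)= 437554184875 / 36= 12154282913.19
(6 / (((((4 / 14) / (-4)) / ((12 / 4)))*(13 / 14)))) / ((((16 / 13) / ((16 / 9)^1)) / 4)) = -1568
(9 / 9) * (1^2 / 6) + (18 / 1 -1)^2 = 1735 / 6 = 289.17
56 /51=1.10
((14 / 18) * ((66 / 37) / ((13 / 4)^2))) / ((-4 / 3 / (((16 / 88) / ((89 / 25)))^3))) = -7000000 / 533388709997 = -0.00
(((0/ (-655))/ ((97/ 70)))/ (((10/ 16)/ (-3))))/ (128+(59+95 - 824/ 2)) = 0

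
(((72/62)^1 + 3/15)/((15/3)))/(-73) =-211/56575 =-0.00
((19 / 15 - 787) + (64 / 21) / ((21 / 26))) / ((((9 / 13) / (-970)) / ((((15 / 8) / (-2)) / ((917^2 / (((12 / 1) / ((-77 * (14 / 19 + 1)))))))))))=788370895 / 7193009439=0.11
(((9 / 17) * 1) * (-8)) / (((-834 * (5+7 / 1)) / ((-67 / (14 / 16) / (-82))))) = 268 / 678181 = 0.00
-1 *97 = -97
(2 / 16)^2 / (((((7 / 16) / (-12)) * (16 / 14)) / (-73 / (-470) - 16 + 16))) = -219 / 3760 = -0.06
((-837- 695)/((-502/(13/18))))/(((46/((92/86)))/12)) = 19916/32379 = 0.62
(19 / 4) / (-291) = -19 / 1164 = -0.02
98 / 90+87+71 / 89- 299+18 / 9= -833494 / 4005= -208.11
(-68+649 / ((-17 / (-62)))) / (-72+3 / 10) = -390820 / 12189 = -32.06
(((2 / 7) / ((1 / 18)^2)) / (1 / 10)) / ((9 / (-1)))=-720 / 7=-102.86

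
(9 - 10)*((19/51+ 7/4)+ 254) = -52249/204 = -256.12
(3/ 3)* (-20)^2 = 400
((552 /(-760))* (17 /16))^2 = 1375929 /2310400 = 0.60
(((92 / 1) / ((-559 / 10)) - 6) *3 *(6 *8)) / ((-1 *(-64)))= -19233 / 1118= -17.20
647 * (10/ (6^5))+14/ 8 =10039/ 3888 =2.58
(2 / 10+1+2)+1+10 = 71 / 5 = 14.20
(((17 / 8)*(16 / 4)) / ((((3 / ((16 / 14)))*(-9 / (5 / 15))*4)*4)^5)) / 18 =-17 / 67509948012603264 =-0.00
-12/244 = -3/61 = -0.05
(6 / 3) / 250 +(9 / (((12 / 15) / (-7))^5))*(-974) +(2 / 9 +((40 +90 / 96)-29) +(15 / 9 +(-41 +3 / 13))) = 3366724203390029 / 7488000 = 449615945.97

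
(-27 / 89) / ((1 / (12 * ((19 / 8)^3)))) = -555579 / 11392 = -48.77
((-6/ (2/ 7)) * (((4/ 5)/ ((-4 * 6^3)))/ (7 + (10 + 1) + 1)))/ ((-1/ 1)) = -7/ 6840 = -0.00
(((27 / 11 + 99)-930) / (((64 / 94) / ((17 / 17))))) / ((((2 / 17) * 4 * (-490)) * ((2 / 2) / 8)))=74307 / 1760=42.22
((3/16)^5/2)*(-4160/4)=-15795/131072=-0.12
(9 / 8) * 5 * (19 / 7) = 15.27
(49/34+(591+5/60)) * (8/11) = 241750/561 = 430.93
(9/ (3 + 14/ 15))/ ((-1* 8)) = -135/ 472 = -0.29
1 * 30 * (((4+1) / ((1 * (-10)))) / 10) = -3 / 2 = -1.50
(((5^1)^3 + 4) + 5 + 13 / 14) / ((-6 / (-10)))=9445 / 42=224.88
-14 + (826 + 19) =831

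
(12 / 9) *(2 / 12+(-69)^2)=57134 / 9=6348.22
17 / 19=0.89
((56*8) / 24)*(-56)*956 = -2998016 / 3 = -999338.67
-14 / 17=-0.82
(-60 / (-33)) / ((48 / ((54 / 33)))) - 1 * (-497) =497.06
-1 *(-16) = 16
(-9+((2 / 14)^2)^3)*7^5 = -1058840 / 7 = -151262.86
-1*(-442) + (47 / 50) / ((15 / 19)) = 332393 / 750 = 443.19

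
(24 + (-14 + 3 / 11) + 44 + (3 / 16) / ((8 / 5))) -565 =-718939 / 1408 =-510.61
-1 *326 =-326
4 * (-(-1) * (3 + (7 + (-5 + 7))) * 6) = 288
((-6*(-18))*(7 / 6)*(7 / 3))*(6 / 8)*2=441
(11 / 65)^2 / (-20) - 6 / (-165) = 32469 / 929500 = 0.03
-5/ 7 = -0.71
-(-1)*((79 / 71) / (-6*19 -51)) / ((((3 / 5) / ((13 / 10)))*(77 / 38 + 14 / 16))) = -78052 / 15498945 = -0.01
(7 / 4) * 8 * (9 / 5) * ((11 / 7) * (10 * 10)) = 3960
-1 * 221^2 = -48841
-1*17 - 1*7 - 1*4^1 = -28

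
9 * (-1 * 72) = -648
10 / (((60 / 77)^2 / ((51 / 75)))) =100793 / 9000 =11.20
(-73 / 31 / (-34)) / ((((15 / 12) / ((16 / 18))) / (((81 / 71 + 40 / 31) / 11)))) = 6249968 / 574163865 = 0.01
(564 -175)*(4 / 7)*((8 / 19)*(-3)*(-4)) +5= 150041 / 133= 1128.13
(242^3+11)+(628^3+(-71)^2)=261850692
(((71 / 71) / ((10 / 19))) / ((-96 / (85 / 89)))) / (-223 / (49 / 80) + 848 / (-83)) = 1313641 / 26012583936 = 0.00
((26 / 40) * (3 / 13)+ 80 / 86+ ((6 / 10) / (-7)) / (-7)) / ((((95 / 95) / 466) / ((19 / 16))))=203805799 / 337120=604.55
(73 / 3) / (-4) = -73 / 12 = -6.08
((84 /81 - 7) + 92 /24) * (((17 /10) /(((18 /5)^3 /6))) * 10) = -244375 /52488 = -4.66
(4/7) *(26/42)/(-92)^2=13/311052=0.00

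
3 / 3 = 1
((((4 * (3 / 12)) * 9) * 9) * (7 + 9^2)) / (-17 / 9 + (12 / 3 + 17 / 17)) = 16038 / 7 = 2291.14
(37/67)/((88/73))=2701/5896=0.46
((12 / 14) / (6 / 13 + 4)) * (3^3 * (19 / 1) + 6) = 20241 / 203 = 99.71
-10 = -10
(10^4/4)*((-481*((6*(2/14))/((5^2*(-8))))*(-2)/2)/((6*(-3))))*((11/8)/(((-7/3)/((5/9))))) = -661375/7056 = -93.73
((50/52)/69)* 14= 175/897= 0.20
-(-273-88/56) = 1922/7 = 274.57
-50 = -50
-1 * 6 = -6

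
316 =316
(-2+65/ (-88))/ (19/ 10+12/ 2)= -1205/ 3476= -0.35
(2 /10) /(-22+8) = -1 /70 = -0.01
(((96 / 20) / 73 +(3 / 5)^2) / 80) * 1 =0.01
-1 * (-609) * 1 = 609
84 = 84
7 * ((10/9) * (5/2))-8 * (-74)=5503/9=611.44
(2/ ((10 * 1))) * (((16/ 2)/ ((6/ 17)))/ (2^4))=17/ 60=0.28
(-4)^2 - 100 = -84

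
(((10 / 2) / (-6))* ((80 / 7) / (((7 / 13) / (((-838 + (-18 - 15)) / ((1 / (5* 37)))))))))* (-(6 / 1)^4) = -180986832000 / 49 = -3693608816.33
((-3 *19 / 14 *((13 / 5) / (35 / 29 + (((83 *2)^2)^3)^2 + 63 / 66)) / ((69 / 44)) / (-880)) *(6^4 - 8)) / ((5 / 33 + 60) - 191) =-2600169 / 15076842090450622108649573262220325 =-0.00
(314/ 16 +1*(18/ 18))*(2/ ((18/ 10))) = 275/ 12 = 22.92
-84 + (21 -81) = -144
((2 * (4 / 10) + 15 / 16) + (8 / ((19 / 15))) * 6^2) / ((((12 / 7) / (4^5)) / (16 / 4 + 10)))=546041888 / 285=1915936.45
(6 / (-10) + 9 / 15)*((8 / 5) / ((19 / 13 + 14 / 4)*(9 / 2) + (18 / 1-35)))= 0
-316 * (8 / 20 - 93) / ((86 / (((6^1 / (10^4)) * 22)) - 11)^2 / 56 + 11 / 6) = 8922447072 / 230345767865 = 0.04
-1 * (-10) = 10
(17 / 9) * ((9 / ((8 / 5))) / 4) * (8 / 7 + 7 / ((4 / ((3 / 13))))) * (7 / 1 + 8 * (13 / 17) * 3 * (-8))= -6691255 / 11648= -574.46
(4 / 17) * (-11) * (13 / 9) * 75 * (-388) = 5548400 / 51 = 108792.16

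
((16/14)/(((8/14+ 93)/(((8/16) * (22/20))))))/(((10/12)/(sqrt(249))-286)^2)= 676817856 * sqrt(249)/352134923189409563455+ 144596725321752/1760674615947047817275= 0.00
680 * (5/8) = 425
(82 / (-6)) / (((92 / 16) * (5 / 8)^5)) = -5373952 / 215625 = -24.92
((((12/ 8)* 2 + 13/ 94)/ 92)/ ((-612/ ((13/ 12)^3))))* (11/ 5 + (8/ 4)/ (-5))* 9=-129623/ 112908288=-0.00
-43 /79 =-0.54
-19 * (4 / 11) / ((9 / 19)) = -1444 / 99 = -14.59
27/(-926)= -27/926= -0.03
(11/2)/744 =11/1488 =0.01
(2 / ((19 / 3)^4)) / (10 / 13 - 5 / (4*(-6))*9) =0.00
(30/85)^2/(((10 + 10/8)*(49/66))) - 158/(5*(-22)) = 226067/155771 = 1.45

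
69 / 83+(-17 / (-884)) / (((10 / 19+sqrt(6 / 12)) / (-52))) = 42649 / 13363-361 * sqrt(2) / 161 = 0.02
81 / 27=3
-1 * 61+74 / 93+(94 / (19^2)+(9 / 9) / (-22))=-44308507 / 738606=-59.99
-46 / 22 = -23 / 11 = -2.09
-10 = -10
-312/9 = -34.67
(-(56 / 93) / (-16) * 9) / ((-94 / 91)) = -1911 / 5828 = -0.33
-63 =-63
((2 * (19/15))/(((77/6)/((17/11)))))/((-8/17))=-0.65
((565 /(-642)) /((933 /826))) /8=-233345 /2395944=-0.10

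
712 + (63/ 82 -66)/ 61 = 3556075/ 5002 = 710.93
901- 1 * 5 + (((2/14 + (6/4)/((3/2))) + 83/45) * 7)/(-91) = 3668179/4095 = 895.77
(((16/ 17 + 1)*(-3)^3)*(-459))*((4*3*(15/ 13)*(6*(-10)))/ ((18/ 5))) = -72171000/ 13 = -5551615.38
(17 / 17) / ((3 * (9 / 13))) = 13 / 27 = 0.48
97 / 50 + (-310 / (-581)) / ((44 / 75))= 2.85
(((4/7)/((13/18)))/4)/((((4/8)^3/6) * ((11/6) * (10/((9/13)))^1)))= 23328/65065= 0.36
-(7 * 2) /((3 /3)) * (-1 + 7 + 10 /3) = -392 /3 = -130.67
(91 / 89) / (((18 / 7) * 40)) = 637 / 64080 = 0.01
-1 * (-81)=81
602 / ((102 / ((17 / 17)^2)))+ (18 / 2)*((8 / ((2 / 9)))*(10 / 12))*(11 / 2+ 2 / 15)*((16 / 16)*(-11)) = -852980 / 51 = -16725.10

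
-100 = -100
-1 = -1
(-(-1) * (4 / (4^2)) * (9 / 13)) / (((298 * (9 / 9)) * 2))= 9 / 30992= 0.00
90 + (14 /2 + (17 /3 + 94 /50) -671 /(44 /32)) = -28759 /75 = -383.45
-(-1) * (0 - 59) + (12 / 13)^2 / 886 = -4417081 / 74867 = -59.00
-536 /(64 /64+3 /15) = -1340 /3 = -446.67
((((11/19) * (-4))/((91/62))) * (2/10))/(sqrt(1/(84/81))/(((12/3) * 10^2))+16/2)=-2793472000/70819833331+1309440 * sqrt(21)/495738833317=-0.04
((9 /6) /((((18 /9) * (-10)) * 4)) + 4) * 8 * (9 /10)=5733 /200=28.66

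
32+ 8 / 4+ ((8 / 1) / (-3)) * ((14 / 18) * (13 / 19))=16714 / 513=32.58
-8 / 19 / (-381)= 8 / 7239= 0.00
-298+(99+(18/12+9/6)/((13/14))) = -2545/13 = -195.77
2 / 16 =1 / 8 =0.12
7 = 7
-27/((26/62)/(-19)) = 1223.31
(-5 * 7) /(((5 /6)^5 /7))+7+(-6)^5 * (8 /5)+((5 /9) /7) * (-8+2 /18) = -4622773858 /354375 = -13044.86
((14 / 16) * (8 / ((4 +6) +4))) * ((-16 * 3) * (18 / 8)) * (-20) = 1080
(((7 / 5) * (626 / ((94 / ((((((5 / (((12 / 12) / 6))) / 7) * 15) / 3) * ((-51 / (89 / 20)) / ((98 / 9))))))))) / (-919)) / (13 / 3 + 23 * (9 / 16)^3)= 529614028800 / 19504973524477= 0.03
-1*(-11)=11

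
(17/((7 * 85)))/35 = 1/1225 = 0.00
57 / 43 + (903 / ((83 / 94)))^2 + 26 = 309821113307 / 296227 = 1045890.87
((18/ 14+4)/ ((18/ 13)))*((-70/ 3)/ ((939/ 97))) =-233285/ 25353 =-9.20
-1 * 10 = -10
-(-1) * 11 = 11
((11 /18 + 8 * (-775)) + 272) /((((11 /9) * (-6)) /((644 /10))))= 17177573 /330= 52053.25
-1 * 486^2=-236196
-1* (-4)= 4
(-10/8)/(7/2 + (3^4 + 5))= -5/358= -0.01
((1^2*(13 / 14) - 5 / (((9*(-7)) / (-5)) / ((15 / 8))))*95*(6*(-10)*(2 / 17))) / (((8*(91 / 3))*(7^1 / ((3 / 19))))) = -6975 / 606424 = -0.01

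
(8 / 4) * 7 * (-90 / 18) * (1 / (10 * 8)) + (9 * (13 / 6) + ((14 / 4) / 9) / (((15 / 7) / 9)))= 2431 / 120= 20.26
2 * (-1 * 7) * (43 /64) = -301 /32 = -9.41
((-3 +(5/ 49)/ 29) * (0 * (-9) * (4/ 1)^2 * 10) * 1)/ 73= 0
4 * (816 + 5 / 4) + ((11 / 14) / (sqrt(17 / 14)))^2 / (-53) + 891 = 52474119 / 12614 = 4159.99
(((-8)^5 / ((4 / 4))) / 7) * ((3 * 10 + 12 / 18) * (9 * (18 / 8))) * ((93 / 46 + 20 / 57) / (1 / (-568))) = 521039904768 / 133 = 3917593268.93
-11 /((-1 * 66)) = 1 /6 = 0.17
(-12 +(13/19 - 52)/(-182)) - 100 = -111.72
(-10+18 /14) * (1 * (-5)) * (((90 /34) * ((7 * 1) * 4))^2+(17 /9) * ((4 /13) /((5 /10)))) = 56665493720 /236691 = 239407.05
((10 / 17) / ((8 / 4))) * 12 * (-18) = -1080 / 17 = -63.53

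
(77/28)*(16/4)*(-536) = -5896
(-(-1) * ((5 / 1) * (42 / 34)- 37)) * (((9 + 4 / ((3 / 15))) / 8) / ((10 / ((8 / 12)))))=-3799 / 510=-7.45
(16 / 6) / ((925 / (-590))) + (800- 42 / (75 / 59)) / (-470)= -2173357 / 652125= -3.33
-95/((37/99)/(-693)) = 6517665/37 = 176153.11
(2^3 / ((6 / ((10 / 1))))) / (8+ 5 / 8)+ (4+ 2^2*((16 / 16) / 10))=6154 / 1035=5.95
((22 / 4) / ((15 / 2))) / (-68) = -11 / 1020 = -0.01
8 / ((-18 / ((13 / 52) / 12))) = -0.01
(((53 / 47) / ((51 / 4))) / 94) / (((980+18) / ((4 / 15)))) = 212 / 843252615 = 0.00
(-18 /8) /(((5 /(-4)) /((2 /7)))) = 18 /35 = 0.51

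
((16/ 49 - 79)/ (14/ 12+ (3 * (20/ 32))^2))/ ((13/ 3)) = -2220480/ 572663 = -3.88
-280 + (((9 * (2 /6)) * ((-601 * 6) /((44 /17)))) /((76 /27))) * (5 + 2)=-17847277 /1672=-10674.21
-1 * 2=-2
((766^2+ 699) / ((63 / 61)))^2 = 1284129665910025 / 3969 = 323539850317.47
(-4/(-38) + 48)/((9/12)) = 3656/57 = 64.14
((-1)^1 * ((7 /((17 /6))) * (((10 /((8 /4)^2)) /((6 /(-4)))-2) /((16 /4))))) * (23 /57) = 1771 /1938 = 0.91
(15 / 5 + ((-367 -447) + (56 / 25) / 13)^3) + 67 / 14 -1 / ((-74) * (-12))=-539010697.55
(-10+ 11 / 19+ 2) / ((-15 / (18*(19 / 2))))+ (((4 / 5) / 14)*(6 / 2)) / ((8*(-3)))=11843 / 140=84.59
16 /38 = 0.42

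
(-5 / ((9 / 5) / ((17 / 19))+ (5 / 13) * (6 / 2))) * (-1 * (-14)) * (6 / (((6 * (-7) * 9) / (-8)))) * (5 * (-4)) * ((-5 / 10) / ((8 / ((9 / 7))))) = -55250 / 12243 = -4.51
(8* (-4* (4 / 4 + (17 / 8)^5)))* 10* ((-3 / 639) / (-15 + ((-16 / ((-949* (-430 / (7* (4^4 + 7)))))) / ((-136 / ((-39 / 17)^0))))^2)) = -87383755597152828125 / 19681038130479627264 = -4.44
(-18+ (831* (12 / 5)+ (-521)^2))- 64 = 1366767 / 5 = 273353.40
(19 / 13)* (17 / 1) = 323 / 13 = 24.85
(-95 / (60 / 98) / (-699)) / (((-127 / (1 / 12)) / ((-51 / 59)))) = 15827 / 125702568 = 0.00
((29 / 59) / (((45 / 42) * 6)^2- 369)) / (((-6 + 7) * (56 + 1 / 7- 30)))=-0.00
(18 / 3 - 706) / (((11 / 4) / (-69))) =193200 / 11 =17563.64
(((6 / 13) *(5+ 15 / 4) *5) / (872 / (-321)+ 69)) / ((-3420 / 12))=-0.00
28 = 28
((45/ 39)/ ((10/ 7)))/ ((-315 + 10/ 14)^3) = -7203/ 276848000000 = -0.00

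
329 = 329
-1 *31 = -31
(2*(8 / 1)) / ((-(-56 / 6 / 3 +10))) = -72 / 31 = -2.32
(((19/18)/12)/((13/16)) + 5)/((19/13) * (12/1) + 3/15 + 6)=8965/41661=0.22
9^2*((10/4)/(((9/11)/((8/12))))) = 165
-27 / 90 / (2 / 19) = -57 / 20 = -2.85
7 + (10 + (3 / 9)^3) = 460 / 27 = 17.04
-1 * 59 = -59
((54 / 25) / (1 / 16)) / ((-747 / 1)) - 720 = -1494096 / 2075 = -720.05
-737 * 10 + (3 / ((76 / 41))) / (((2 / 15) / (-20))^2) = 551845 / 19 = 29044.47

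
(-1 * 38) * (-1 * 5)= 190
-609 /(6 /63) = -12789 /2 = -6394.50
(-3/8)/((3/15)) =-15/8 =-1.88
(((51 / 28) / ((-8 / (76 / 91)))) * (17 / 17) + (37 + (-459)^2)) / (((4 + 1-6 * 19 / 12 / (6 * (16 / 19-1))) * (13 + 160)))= 9664361631 / 119237482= 81.05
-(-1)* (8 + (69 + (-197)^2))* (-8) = -311088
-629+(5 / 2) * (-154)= -1014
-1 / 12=-0.08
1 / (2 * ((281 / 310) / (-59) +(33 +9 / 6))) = 9145 / 630724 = 0.01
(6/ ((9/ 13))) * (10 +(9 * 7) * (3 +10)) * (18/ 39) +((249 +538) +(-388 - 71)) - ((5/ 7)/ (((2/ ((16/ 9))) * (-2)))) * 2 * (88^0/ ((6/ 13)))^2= 2067838/ 567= 3646.98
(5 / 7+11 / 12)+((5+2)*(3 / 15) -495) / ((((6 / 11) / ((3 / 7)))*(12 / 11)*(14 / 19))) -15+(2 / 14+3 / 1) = -492.70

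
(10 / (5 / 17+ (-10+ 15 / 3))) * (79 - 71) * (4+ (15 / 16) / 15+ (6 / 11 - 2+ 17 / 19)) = -199121 / 3344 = -59.55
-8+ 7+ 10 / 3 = 7 / 3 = 2.33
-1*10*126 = -1260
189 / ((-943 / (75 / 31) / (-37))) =524475 / 29233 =17.94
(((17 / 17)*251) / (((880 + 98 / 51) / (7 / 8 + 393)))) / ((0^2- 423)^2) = 13445317 / 21460982832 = 0.00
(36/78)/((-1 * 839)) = -6/10907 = -0.00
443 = 443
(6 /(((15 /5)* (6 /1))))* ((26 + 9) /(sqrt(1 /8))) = 70* sqrt(2) /3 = 33.00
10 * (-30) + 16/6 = -892/3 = -297.33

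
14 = 14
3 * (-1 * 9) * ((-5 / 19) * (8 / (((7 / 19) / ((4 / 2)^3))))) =8640 / 7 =1234.29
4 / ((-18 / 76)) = -152 / 9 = -16.89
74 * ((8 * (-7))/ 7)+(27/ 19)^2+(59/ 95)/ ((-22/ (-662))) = -11343014/ 19855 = -571.29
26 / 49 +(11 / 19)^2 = 15315 / 17689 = 0.87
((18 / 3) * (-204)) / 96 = -12.75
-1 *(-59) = 59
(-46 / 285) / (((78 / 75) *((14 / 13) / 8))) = -460 / 399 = -1.15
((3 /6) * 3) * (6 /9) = 1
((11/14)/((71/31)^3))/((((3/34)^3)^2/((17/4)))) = 1075747147846184/1826419833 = 588992.26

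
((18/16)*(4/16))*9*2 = 81/16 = 5.06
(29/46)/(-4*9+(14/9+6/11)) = -2871/154376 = -0.02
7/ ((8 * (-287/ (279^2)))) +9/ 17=-1320345/ 5576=-236.79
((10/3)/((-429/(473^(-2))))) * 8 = -80/287939223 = -0.00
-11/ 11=-1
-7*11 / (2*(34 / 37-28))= 2849 / 2004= 1.42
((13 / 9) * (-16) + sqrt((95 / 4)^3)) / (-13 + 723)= -104 / 3195 + 19 * sqrt(95) / 1136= 0.13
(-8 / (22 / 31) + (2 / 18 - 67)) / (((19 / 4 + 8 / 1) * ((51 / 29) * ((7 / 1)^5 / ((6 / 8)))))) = -224402 / 1442595231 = -0.00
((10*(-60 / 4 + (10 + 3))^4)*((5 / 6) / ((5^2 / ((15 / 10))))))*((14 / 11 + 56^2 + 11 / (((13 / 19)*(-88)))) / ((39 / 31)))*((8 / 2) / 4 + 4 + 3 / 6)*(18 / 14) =333761283 / 2366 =141065.63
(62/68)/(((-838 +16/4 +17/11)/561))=-11253/18314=-0.61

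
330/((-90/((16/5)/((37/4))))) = -704/555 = -1.27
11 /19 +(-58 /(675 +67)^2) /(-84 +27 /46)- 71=-706635943073 /10034441823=-70.42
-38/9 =-4.22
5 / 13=0.38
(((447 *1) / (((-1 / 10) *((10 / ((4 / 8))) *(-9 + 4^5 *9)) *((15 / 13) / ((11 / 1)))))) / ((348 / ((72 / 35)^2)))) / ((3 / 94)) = -1456624 / 16519125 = -0.09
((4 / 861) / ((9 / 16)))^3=262144 / 465304210749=0.00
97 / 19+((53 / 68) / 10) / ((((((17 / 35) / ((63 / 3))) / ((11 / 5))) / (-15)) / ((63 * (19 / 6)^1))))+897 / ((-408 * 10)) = -608958947 / 27455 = -22180.26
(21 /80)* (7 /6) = 49 /160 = 0.31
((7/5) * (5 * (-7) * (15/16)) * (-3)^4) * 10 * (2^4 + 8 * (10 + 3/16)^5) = -34252186472996625/1048576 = -32665430520.05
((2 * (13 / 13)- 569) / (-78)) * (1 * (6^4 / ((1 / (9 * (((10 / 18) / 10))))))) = 4710.46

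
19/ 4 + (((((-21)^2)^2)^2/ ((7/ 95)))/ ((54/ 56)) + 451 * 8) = 2129286911811/ 4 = 532321727952.75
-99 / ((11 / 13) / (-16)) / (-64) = -117 / 4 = -29.25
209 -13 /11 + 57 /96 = 73361 /352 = 208.41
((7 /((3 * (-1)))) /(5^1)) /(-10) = 7 /150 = 0.05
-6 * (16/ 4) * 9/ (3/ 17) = -1224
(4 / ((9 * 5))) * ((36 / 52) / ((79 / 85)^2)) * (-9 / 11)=-52020 / 892463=-0.06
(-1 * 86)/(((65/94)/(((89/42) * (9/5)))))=-1079214/2275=-474.38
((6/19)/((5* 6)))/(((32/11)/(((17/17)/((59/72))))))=99/22420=0.00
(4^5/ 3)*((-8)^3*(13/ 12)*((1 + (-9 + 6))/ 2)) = 1703936/ 9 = 189326.22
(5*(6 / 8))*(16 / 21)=20 / 7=2.86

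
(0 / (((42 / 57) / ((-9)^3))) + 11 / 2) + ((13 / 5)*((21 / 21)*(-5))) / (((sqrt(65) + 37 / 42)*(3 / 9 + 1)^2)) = 5075713 / 906328 - 51597*sqrt(65) / 453164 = 4.68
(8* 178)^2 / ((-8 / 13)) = -3295136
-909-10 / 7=-6373 / 7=-910.43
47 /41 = 1.15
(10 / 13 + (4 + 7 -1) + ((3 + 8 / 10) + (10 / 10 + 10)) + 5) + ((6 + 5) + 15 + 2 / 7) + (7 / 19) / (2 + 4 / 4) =1477718 / 25935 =56.98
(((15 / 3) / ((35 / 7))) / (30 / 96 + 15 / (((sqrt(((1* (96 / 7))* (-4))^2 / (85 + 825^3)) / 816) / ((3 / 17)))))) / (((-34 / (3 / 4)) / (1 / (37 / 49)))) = 294 / 28036490630611055 -37044* sqrt(561515710) / 28036490630611055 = -0.00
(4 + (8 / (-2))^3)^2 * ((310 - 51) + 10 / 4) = 941400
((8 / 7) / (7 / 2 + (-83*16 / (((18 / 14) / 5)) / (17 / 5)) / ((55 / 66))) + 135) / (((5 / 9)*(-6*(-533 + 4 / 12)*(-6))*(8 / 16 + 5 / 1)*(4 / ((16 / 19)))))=-526068657 / 1084557282655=-0.00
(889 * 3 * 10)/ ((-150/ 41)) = -7289.80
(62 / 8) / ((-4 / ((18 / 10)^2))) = -2511 / 400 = -6.28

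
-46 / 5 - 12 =-106 / 5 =-21.20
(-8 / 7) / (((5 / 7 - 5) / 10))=8 / 3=2.67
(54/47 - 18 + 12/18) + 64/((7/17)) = 137434/987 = 139.24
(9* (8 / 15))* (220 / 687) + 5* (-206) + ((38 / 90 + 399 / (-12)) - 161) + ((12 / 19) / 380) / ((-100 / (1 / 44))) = -20007018225283 / 16368462000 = -1222.29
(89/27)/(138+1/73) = 6497/272025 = 0.02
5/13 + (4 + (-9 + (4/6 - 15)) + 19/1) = 2/39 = 0.05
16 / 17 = 0.94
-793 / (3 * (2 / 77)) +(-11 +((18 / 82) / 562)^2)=-16227194095771 / 1592801292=-10187.83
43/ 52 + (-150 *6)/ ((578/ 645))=-15080573/ 15028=-1003.50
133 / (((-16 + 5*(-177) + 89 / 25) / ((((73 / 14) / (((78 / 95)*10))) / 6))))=-658825 / 42000192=-0.02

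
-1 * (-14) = 14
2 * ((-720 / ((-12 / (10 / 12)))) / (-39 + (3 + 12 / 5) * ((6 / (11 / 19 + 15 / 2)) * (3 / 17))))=-2609500 / 999237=-2.61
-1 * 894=-894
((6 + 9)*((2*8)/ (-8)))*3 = -90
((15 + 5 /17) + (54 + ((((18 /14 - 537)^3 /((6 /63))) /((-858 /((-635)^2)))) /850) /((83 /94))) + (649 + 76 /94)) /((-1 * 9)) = -156572693904505951 /1394049657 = -112315004.79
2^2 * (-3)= -12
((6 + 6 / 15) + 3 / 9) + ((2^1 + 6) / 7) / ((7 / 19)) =7229 / 735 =9.84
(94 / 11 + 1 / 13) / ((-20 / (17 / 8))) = -20961 / 22880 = -0.92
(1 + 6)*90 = 630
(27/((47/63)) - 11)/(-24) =-148/141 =-1.05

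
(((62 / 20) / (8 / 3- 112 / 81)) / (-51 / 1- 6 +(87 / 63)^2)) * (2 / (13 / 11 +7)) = -1353429 / 126339200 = -0.01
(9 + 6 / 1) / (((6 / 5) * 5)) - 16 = -27 / 2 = -13.50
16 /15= 1.07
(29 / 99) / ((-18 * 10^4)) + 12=213839971 / 17820000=12.00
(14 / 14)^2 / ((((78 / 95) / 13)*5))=19 / 6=3.17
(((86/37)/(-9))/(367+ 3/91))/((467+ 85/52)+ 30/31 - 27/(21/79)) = -11038573/5773618826775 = -0.00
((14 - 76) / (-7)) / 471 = 62 / 3297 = 0.02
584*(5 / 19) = 2920 / 19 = 153.68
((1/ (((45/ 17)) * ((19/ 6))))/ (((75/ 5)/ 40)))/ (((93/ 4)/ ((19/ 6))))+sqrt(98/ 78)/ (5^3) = 0.05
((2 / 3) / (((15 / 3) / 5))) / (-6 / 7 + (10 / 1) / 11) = 77 / 6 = 12.83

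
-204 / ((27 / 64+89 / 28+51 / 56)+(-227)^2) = -30464 / 7695671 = -0.00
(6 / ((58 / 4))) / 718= 6 / 10411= 0.00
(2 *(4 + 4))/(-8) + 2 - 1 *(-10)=10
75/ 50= 3/ 2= 1.50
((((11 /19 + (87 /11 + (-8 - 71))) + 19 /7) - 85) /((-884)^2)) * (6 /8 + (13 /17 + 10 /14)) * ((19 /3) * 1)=-237179123 /85925775936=-0.00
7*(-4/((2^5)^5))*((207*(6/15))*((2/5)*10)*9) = -0.00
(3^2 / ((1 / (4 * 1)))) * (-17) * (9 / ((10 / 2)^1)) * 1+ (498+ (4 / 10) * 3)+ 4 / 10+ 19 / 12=-7205 / 12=-600.42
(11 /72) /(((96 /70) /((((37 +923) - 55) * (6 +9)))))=1742125 /1152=1512.26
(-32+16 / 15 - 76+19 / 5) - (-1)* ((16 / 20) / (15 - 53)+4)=-28259 / 285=-99.15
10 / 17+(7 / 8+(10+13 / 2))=2443 / 136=17.96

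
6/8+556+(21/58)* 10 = 65003/116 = 560.37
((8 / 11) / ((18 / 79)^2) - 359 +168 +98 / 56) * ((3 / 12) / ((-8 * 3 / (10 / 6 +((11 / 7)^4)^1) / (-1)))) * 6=-4366291969 / 51342984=-85.04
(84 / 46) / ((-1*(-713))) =42 / 16399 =0.00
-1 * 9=-9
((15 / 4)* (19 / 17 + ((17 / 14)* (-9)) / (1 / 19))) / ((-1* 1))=737295 / 952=774.47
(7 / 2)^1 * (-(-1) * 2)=7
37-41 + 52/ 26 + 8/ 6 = -0.67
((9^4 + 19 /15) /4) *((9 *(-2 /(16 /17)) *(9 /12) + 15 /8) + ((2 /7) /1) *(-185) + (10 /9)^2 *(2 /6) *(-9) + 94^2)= 372802160747 /25920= 14382799.41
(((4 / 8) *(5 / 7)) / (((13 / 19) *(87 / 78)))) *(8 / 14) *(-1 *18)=-4.81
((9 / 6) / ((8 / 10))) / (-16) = -15 / 128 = -0.12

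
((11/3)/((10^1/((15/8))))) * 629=6919/16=432.44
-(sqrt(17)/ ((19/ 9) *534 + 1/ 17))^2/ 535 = -44217/ 1768659179815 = -0.00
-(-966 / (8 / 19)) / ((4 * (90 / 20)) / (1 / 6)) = 3059 / 144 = 21.24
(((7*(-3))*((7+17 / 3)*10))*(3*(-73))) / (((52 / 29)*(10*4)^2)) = 844683 / 4160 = 203.05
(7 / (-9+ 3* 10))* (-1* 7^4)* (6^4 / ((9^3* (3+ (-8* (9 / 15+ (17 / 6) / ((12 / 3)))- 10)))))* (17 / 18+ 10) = 891.52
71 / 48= 1.48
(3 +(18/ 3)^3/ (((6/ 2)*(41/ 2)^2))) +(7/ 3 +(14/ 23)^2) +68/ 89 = 1576345448/ 237429483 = 6.64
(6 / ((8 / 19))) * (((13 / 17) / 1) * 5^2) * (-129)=-2389725 / 68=-35143.01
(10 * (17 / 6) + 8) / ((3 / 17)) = 1853 / 9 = 205.89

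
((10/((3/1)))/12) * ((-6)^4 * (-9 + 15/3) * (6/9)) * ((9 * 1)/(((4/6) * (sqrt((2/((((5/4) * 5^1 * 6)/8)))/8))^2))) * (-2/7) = 69428.57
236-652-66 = -482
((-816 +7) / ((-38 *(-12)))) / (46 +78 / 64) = -3236 / 86127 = -0.04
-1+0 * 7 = -1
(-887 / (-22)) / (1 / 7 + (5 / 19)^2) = 2241449 / 11792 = 190.08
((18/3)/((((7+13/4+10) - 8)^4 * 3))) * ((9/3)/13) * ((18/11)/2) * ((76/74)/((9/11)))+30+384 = 1147967940702/2772869281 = 414.00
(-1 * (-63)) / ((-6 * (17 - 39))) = 21 / 44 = 0.48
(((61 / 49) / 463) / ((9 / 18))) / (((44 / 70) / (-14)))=-610 / 5093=-0.12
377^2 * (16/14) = 1137032/7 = 162433.14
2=2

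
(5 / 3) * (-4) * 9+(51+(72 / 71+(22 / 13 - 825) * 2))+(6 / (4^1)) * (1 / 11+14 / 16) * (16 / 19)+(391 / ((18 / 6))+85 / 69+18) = -6672222504 / 4436861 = -1503.82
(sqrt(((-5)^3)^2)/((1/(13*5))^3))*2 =68656250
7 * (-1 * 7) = -49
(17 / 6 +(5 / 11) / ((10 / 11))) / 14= 5 / 21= 0.24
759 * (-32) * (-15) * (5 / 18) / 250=2024 / 5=404.80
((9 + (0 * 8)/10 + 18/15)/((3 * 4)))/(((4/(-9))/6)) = -459/40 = -11.48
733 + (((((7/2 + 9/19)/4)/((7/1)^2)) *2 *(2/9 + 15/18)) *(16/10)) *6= 539057/735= 733.41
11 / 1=11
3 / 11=0.27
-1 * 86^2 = -7396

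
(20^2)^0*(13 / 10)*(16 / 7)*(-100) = -297.14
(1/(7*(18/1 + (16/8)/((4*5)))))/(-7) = -0.00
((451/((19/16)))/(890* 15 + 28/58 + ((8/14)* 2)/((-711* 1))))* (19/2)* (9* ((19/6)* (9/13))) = 33393315879/6262473737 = 5.33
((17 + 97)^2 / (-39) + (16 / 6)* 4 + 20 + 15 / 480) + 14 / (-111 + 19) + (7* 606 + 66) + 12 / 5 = 575187253 / 143520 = 4007.71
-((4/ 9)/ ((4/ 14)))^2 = -196/ 81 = -2.42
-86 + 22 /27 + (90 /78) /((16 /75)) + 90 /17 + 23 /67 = -474240139 /6396624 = -74.14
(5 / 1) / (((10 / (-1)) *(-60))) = 0.01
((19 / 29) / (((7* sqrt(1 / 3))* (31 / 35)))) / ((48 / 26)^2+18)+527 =16055* sqrt(3) / 3252582+527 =527.01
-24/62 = -12/31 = -0.39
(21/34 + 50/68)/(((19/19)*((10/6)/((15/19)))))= 207/323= 0.64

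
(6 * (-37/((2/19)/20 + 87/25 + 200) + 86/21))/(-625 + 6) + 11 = 3060669667/279205521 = 10.96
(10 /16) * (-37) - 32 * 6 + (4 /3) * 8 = -4907 /24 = -204.46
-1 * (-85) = 85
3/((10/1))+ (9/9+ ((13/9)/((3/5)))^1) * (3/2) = 487/90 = 5.41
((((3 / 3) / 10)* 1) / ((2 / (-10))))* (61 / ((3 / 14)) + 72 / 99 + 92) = -6227 / 33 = -188.70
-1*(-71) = 71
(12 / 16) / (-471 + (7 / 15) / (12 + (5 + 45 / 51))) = -3420 / 2147641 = -0.00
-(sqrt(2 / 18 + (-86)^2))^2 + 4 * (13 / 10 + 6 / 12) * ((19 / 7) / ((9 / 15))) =-463903 / 63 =-7363.54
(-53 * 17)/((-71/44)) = 39644/71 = 558.37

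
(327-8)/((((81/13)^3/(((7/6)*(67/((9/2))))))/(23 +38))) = 20050417387/14348907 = 1397.35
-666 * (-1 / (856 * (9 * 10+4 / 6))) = 999 / 116416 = 0.01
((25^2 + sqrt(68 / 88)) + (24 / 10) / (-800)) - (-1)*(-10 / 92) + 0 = sqrt(374) / 22 + 14372431 / 23000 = 625.77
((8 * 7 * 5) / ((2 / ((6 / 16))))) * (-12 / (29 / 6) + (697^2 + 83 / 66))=32544262835 / 1276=25504908.18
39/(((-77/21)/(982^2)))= -112825908/11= -10256900.73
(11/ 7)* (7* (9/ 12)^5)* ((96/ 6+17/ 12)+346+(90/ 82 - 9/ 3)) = 158477715/ 167936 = 943.68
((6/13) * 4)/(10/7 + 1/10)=1.21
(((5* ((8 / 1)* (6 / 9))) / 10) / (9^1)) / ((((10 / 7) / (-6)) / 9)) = -56 / 5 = -11.20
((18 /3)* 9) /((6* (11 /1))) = 9 /11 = 0.82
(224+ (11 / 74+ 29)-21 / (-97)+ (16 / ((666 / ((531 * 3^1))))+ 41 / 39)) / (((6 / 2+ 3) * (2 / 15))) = 409676495 / 1119768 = 365.86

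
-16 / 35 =-0.46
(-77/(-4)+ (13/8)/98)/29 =15105/22736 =0.66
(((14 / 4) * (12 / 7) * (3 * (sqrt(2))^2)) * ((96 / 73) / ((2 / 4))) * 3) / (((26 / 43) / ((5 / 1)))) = 2229120 / 949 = 2348.91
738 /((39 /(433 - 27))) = 7682.77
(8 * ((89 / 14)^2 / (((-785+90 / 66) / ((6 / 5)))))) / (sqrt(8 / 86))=-261393 * sqrt(43) / 1055950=-1.62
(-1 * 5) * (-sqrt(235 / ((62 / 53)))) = 5 * sqrt(772210) / 62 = 70.87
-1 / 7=-0.14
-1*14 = -14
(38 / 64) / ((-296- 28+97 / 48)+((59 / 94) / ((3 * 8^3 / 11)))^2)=-12377751552 / 6712215376559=-0.00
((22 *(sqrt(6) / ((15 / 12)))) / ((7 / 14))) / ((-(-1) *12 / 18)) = 264 *sqrt(6) / 5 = 129.33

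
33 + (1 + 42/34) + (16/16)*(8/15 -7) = 7336/255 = 28.77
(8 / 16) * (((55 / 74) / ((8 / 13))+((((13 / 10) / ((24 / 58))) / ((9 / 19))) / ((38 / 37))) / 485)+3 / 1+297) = 5837845369 / 38761200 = 150.61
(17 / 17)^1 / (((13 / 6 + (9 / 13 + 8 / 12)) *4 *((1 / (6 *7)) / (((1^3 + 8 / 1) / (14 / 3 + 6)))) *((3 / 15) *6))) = 7371 / 3520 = 2.09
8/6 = 4/3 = 1.33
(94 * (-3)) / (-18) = 47 / 3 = 15.67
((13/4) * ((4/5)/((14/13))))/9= 169/630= 0.27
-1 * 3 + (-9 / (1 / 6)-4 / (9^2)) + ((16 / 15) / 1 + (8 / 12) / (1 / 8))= -20513 / 405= -50.65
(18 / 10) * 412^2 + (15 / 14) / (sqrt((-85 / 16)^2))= 181795944 / 595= 305539.40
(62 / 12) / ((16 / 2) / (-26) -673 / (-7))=2821 / 52326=0.05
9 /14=0.64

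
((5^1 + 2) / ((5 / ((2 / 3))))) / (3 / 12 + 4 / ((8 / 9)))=56 / 285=0.20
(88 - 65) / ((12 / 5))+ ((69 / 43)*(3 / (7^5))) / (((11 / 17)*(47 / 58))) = 42970637179 / 4483637004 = 9.58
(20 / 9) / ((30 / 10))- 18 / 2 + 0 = -8.26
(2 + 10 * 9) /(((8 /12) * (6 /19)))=437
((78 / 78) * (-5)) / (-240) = 1 / 48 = 0.02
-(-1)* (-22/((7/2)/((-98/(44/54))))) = 756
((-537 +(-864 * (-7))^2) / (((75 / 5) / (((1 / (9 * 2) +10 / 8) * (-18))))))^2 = 328388231389132489 / 100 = 3283882313891324.89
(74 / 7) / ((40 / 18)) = 333 / 70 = 4.76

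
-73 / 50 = -1.46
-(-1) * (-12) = -12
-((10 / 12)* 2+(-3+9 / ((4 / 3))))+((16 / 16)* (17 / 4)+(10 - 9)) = -1 / 6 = -0.17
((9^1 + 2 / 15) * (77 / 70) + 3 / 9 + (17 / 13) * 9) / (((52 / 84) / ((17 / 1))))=5139729 / 8450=608.25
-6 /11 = -0.55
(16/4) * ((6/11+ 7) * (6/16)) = 249/22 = 11.32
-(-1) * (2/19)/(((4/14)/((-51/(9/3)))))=-119/19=-6.26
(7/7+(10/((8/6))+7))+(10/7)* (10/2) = 317/14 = 22.64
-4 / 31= -0.13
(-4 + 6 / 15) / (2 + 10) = -0.30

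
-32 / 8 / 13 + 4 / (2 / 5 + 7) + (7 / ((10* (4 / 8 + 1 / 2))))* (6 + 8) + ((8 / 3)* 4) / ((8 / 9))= 52989 / 2405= 22.03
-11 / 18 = -0.61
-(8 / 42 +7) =-151 / 21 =-7.19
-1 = -1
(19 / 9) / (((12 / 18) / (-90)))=-285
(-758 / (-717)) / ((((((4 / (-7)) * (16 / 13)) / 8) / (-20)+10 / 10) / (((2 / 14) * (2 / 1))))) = 98540 / 327669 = 0.30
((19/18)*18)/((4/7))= 133/4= 33.25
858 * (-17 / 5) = -14586 / 5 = -2917.20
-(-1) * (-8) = -8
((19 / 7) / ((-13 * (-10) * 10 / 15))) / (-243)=-19 / 147420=-0.00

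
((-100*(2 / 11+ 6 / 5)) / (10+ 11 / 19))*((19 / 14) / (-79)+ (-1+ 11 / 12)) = 4815740 / 3668049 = 1.31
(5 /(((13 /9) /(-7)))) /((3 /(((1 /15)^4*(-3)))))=7 /14625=0.00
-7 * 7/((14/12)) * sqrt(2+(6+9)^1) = -42 * sqrt(17) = -173.17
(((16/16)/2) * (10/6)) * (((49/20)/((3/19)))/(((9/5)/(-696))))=-134995/27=-4999.81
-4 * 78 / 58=-156 / 29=-5.38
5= 5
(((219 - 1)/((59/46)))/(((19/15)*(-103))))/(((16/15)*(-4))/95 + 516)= -2820375/1117007293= -0.00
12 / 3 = 4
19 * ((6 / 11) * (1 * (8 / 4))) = 20.73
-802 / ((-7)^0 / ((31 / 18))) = -12431 / 9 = -1381.22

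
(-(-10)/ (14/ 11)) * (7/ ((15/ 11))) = 121/ 3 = 40.33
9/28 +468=13113/28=468.32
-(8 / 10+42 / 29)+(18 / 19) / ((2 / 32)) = 35566 / 2755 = 12.91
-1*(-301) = 301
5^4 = 625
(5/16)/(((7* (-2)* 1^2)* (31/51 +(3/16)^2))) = -408/11753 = -0.03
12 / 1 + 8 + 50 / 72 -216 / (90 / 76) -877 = -186967 / 180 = -1038.71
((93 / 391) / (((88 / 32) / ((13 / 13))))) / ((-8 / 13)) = -1209 / 8602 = -0.14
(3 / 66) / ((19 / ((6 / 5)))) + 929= 970808 / 1045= 929.00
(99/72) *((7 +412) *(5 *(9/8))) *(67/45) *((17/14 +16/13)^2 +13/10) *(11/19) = 4094647800023/201393920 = 20331.54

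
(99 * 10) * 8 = 7920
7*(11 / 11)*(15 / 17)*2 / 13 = 210 / 221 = 0.95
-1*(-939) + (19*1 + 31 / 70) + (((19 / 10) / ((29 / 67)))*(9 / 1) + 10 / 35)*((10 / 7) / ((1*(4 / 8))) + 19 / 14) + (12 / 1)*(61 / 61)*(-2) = 31322827 / 28420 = 1102.14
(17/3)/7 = 17/21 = 0.81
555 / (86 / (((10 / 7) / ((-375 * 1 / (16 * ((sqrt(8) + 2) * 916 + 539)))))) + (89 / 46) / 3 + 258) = 249784988976000 * sqrt(2) / 13006585964666161 + 27586986362689680 / 13006585964666161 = 2.15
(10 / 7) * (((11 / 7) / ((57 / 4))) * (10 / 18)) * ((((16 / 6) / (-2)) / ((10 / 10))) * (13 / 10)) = -11440 / 75411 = -0.15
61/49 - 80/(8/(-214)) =104921/49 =2141.24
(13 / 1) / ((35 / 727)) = 9451 / 35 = 270.03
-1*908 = -908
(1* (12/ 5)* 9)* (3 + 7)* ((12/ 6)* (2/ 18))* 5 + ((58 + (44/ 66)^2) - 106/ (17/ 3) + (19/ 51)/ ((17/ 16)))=728512/ 2601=280.09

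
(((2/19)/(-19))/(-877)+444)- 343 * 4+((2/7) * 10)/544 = -279697934343/301400344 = -927.99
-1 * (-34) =34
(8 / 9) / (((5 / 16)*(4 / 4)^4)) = 128 / 45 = 2.84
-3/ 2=-1.50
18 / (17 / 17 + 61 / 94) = 1692 / 155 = 10.92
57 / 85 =0.67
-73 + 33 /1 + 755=715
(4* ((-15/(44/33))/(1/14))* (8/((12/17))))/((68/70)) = -7350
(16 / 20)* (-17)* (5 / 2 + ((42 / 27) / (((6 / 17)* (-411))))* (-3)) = -34.44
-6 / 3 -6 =-8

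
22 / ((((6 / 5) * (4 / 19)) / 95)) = 99275 / 12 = 8272.92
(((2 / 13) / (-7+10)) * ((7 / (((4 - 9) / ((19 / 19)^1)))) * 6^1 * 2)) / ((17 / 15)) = -0.76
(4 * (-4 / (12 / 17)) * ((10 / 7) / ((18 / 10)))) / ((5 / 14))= -1360 / 27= -50.37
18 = 18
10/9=1.11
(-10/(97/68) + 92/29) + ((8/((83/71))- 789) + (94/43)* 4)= -7803280141/10039597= -777.25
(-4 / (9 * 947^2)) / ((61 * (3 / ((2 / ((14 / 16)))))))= -64 / 10339310961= -0.00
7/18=0.39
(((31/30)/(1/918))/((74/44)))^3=1136128400813736/6331625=179437095.66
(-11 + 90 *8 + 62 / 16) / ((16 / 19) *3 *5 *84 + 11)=108357 / 162952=0.66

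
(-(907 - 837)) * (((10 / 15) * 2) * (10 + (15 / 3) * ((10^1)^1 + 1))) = -18200 / 3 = -6066.67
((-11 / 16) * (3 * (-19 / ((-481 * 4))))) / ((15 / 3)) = -627 / 153920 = -0.00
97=97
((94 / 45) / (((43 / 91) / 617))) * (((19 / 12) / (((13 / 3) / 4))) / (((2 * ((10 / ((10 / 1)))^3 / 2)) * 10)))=398.64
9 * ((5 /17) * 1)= 45 /17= 2.65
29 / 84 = 0.35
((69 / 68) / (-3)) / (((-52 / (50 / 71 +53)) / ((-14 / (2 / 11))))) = -6752823 / 251056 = -26.90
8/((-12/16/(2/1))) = -64/3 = -21.33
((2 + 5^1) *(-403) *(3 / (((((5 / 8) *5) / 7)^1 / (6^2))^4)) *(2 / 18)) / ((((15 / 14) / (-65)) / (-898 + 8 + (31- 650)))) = -1421946693090847752192 / 390625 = -3640183534312570.25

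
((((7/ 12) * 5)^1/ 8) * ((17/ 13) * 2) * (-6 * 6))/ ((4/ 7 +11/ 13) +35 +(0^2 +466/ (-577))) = -7209615/ 7479088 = -0.96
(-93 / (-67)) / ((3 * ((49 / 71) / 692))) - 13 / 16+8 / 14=24356809 / 52528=463.69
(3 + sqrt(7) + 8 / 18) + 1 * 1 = 7.09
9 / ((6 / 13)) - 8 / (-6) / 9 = 1061 / 54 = 19.65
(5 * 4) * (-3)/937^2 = -60/877969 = -0.00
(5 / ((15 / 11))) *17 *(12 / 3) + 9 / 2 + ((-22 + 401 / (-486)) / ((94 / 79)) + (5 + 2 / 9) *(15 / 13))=142935655 / 593892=240.68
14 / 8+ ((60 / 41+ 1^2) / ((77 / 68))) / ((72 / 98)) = 4.71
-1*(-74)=74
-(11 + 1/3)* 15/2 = -85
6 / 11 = 0.55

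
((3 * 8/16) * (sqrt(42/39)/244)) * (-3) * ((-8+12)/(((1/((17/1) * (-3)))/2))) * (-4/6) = -306 * sqrt(182)/793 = -5.21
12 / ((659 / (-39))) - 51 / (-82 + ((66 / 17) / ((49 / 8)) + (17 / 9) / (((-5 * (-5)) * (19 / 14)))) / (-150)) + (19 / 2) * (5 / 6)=1355879654167753 / 173199742630116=7.83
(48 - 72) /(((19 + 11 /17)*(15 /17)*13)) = -1156 /10855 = -0.11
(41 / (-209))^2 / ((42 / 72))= 20172 / 305767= 0.07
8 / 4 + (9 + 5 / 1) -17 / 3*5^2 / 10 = 1.83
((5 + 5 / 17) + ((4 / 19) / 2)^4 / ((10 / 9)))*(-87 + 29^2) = 44218838196 / 11077285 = 3991.85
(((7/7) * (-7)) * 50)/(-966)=25/69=0.36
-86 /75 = -1.15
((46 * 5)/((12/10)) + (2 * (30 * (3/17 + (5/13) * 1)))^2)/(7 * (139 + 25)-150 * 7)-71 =-825362659/14359254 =-57.48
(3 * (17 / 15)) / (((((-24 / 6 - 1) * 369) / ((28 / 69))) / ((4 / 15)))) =-1904 / 9547875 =-0.00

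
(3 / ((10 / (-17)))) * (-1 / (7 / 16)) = 408 / 35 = 11.66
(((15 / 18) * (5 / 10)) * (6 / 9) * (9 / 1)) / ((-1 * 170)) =-1 / 68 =-0.01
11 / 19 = 0.58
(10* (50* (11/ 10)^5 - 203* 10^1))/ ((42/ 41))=-159856909/ 8400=-19030.58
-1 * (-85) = 85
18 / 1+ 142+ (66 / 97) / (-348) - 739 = -3257465 / 5626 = -579.00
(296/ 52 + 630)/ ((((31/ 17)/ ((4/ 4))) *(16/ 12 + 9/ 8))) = 3371712/ 23777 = 141.81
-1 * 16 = -16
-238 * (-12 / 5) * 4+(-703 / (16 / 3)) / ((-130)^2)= 617807811 / 270400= 2284.79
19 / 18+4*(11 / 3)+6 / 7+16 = 4105 / 126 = 32.58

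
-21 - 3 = -24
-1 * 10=-10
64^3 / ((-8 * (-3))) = 32768 / 3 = 10922.67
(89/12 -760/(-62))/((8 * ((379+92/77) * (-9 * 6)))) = -563563/4704609600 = -0.00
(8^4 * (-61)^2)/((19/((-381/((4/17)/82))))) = -2023705798656/19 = -106510831508.21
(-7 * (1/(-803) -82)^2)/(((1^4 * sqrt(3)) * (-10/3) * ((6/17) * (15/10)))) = 57329273519 * sqrt(3)/6448090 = 15399.48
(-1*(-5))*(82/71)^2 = 33620/5041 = 6.67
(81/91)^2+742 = 6151063/8281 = 742.79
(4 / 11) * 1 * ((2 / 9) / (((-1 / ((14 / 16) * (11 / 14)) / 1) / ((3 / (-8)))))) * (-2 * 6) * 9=-9 / 4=-2.25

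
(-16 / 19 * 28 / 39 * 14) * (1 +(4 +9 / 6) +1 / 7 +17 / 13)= -67.30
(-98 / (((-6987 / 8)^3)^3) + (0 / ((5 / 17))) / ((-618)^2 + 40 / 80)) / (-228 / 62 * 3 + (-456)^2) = 203876728832 / 127895431127655140516567641677118653269799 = 0.00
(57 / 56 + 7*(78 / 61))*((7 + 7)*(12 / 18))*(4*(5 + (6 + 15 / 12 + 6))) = 828623 / 122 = 6791.99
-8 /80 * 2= -1 /5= -0.20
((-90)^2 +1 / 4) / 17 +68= 37025 / 68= 544.49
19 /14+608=8531 /14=609.36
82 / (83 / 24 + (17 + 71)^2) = 1968 / 185939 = 0.01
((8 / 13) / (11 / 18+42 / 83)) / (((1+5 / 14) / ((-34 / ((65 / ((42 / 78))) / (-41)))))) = 1632786624 / 348345335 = 4.69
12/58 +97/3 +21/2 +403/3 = 30863/174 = 177.37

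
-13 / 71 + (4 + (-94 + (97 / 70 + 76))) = -63603 / 4970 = -12.80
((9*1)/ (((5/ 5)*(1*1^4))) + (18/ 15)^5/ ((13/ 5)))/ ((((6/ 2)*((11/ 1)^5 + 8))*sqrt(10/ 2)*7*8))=26967*sqrt(5)/ 366409225000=0.00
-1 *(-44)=44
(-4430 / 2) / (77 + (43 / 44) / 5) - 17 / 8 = -4187111 / 135864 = -30.82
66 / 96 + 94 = 1515 / 16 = 94.69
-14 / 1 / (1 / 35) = -490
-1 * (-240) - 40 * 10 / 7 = 1280 / 7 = 182.86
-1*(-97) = 97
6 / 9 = 2 / 3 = 0.67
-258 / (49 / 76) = -400.16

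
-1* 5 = -5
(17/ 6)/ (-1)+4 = 1.17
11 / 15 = 0.73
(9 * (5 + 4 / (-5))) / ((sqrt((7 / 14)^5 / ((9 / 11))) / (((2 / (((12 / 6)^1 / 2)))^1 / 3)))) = 1512 * sqrt(22) / 55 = 128.94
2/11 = 0.18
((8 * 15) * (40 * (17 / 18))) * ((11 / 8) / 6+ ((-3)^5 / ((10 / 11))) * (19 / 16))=-12941335 / 9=-1437926.11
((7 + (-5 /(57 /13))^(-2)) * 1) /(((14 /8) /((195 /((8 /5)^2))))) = 61545 /182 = 338.16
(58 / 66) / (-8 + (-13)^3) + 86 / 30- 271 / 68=-1.12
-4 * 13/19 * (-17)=884/19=46.53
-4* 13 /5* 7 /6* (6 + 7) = -2366 /15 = -157.73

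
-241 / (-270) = 241 / 270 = 0.89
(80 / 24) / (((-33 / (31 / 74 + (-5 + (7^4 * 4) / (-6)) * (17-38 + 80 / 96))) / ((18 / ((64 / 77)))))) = -188702395 / 2664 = -70834.23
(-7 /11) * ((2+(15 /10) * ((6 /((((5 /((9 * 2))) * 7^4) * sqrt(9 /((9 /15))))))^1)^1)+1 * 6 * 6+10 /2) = -301 /11 - 54 * sqrt(15) /94325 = -27.37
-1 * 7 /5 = -1.40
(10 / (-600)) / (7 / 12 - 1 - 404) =1 / 24265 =0.00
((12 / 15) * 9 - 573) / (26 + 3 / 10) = -5658 / 263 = -21.51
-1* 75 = -75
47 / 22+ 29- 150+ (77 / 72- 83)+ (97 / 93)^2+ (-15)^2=19251323 / 761112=25.29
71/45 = 1.58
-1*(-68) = 68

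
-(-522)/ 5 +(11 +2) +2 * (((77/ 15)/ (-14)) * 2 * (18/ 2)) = 521/ 5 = 104.20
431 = 431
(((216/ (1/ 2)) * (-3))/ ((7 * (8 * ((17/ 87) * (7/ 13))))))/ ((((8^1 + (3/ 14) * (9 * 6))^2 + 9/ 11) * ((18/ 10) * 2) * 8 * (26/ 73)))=-628749/ 11255360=-0.06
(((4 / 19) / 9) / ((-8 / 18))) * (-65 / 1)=65 / 19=3.42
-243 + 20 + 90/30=-220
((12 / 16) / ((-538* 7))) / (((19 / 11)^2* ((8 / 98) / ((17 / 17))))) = -2541 / 3107488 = -0.00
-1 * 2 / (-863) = 0.00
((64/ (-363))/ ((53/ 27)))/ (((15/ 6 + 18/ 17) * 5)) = -0.01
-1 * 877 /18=-877 /18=-48.72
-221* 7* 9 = -13923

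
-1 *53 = -53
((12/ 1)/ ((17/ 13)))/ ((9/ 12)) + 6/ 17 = 214/ 17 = 12.59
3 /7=0.43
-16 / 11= -1.45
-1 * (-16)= 16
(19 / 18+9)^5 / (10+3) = 194264244901 / 24564384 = 7908.37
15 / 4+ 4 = 31 / 4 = 7.75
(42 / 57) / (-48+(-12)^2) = 0.01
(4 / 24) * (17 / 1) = 2.83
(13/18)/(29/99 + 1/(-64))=4576/1757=2.60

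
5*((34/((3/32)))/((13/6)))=10880/13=836.92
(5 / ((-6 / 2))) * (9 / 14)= -15 / 14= -1.07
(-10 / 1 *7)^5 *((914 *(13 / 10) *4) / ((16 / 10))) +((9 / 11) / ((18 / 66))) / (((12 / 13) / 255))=-19970077396685 / 4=-4992519349171.25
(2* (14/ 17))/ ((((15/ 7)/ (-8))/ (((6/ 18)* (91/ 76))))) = -35672/ 14535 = -2.45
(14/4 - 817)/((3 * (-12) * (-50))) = -1627/3600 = -0.45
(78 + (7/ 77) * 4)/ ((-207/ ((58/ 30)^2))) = -724942/ 512325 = -1.42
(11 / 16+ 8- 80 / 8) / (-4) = 21 / 64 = 0.33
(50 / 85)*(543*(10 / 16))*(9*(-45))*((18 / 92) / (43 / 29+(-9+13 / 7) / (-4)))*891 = -8949754303875 / 2075428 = -4312245.14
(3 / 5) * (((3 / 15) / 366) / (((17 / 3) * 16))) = 3 / 829600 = 0.00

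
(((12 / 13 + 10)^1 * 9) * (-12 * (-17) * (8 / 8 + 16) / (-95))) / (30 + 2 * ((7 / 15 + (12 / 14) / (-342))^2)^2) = -119.26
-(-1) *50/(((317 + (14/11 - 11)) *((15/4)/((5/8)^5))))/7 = 34375/58146816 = 0.00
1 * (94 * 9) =846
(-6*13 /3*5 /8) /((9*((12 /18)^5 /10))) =-8775 /64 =-137.11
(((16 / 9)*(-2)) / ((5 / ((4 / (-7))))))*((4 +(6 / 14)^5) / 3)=8636288 / 15882615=0.54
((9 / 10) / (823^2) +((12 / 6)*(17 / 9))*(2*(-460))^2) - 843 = 194867641352851 / 60959610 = 3196668.11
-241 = -241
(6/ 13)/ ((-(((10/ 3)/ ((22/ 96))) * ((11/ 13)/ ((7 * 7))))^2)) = -93639/ 12800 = -7.32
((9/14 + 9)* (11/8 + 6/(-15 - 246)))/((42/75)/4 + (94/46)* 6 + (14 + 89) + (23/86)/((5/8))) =1046980125/9301838392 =0.11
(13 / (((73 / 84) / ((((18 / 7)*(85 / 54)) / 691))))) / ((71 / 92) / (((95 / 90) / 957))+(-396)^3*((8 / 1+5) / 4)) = -772616 / 1779548172657651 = -0.00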